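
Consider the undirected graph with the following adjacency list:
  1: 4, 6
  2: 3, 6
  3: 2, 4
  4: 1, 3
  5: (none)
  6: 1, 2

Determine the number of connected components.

5 is isolated — a component by itself.
Starting from 1 we can reach 1, 2, 3, 4, 6. That is one component of size 5.
Total: 2 components.

2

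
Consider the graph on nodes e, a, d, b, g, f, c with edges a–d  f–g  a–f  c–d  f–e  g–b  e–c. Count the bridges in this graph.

The edges on the cycle a-f-e-c-d-a are not bridges since each lies on that cycle.
But removing g–b disconnects g from b; removing f–g disconnects f from g — these are bridges.
That makes 2 bridges.

2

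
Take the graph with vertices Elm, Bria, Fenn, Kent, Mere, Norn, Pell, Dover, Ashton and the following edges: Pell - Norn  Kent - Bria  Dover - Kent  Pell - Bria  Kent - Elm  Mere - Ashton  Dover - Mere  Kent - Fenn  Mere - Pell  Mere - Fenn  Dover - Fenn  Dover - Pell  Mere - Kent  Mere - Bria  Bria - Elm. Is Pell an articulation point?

Deleting Pell raises the number of components from 1 to 2, so Pell is a cut vertex.

Yes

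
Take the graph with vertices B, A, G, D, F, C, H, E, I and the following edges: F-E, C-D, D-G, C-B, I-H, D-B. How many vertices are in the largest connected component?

4

A is isolated — a component by itself.
Starting from E we can reach E, F. That is one component of size 2.
Starting from H we can reach H, I. That is one component of size 2.
Starting from B we can reach B, C, D, G. That is one component of size 4.
The largest has 4 vertices.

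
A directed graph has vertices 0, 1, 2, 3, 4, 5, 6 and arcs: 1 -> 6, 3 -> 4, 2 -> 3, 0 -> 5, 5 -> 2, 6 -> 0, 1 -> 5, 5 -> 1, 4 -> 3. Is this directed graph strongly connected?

There is no directed path from 4 to 0, so the graph is not strongly connected.

No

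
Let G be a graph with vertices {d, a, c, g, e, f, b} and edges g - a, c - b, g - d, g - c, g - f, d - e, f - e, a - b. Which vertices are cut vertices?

g

Removing g increases the component count from 1 to 2, so g is a cut vertex.
By contrast removing b leaves 1 component; it is not a cut vertex. No other vertex is a cut vertex either.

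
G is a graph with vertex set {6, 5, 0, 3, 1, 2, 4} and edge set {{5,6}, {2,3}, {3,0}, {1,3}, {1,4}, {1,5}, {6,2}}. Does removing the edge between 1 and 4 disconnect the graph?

Removing 1 - 4 leaves no path between 1 and 4: the component count goes from 1 to 2. So it is a bridge.

Yes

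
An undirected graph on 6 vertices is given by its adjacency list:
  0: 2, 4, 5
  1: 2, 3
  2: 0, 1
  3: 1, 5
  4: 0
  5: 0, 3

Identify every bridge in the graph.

The edges on the cycle 5-3-1-2-0-5 are not bridges since each lies on that cycle.
But removing 0-4 disconnects 0 from 4 — this is a bridge.

0-4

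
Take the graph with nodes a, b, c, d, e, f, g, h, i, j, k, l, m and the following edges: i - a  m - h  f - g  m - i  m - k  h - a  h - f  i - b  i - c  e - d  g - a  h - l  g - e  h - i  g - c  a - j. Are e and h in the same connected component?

From e we can reach a, b, c, d, e, f, g, h, i, j, k, l, m, which includes h.

Yes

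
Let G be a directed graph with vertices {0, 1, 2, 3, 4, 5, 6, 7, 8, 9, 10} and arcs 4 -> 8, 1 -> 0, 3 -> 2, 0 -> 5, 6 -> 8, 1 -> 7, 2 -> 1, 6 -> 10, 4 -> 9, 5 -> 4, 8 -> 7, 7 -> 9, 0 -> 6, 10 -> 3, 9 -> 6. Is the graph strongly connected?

From 2 we can reach every vertex (0, 1, 2, 3, 4, 5, 6, 7, 8, 9, 10), and every vertex can reach 2 (0, 1, 2, 3, 4, 5, 6, 7, 8, 9, 10). So the whole graph is one strongly connected component.

Yes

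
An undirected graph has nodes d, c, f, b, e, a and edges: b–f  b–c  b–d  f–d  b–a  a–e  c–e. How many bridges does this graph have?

0

The edges on the cycle b-f-d-b are not bridges since each lies on that cycle.
Every edge lies on some cycle, so there are no bridges.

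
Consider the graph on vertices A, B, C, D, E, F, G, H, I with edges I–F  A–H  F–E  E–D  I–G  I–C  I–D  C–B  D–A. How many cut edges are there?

The edges on the cycle I-F-E-D-I are not bridges since each lies on that cycle.
But removing D–A disconnects D from A; removing I–G disconnects I from G; removing I–C disconnects I from C; removing H–A disconnects H from A — these are bridges.
In total 5 edges are bridges.

5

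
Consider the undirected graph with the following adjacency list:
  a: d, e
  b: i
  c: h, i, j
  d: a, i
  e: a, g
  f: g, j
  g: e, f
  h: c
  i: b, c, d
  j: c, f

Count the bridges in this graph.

The edges on the cycle a-d-i-c-j-f-g-e-a are not bridges since each lies on that cycle.
But removing h-c disconnects h from c; removing b-i disconnects b from i — these are bridges.
That makes 2 bridges.

2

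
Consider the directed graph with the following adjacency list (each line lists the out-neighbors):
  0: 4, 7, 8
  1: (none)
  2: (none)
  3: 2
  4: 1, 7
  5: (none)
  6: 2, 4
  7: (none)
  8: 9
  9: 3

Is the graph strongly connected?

No

There is no directed path from 3 to 4, so the graph is not strongly connected.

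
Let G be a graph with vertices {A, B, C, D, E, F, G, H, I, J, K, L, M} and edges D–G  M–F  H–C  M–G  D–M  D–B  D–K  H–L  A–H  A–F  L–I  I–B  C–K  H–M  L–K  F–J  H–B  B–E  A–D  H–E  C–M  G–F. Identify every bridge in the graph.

F-J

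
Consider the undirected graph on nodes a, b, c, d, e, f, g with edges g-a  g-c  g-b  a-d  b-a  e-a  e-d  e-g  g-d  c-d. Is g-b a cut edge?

After removing g-b, the path g-a-b still connects them, so the edge is not a bridge.

No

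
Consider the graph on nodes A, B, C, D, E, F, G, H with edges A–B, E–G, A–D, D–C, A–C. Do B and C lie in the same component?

From B we can reach A, B, C, D, which includes C.

Yes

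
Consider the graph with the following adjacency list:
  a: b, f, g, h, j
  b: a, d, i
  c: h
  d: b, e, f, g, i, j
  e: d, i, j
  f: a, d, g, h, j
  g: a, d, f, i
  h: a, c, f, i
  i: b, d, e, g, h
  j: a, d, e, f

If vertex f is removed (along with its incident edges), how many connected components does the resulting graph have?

1

With f gone, the remaining components are: {a, b, c, d, e, g, h, i, j}.
That is 1 component.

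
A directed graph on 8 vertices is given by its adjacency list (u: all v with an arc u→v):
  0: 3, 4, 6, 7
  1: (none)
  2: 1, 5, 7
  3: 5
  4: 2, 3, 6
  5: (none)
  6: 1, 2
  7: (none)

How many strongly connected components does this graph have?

{0} is an SCC by itself.
{2} is an SCC by itself.
{3} is an SCC by itself.
{1} is an SCC by itself.
{6} is an SCC by itself.
(and 3 more singleton SCCs)
That gives 8 strongly connected components.

8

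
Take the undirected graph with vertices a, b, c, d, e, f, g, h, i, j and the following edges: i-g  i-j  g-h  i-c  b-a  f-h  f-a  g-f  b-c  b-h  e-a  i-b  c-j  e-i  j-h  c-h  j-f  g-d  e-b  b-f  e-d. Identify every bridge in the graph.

The edges on the cycle e-i-g-d-e are not bridges since each lies on that cycle.
Every edge lies on some cycle, so there are no bridges.

none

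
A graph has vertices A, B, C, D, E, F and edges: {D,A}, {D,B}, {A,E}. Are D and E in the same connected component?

Yes

From D we can reach A, B, D, E, which includes E.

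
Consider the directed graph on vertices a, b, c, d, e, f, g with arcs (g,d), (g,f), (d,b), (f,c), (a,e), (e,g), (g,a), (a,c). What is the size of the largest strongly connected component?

{a, e, g} are all mutually reachable — one SCC of size 3.
{b} is an SCC by itself.
{d} is an SCC by itself.
{f} is an SCC by itself.
{c} is an SCC by itself.
The largest has 3 vertices.

3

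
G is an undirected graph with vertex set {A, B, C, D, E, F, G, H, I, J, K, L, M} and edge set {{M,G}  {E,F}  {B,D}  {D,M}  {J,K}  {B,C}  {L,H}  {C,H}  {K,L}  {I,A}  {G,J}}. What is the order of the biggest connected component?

9

Starting from E we can reach E, F. That is one component of size 2.
Starting from A we can reach A, I. That is one component of size 2.
Starting from B we can reach B, C, D, G, H, J, K, L, M. That is one component of size 9.
The largest has 9 vertices.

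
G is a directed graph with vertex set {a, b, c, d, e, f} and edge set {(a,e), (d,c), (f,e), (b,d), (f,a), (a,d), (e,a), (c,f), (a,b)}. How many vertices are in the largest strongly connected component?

6

{a, b, c, d, e, f} are all mutually reachable — one SCC of size 6.
The largest has 6 vertices.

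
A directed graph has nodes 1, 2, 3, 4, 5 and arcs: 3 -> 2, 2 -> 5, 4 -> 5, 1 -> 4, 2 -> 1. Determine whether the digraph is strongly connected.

No

There is no directed path from 4 to 3, so the graph is not strongly connected.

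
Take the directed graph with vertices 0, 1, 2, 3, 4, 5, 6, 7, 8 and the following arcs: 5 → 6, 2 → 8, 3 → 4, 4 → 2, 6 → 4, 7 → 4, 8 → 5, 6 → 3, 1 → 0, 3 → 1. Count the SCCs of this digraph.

{2, 3, 4, 5, 6, 8} are all mutually reachable — one SCC of size 6.
{1} is an SCC by itself.
{0} is an SCC by itself.
{7} is an SCC by itself.
That gives 4 strongly connected components.

4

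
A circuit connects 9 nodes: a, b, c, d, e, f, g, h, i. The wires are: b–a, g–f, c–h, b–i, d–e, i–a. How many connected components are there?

4

Starting from d we can reach d, e. That is one component of size 2.
Starting from f we can reach f, g. That is one component of size 2.
Starting from c we can reach c, h. That is one component of size 2.
Starting from a we can reach a, b, i. That is one component of size 3.
Total: 4 components.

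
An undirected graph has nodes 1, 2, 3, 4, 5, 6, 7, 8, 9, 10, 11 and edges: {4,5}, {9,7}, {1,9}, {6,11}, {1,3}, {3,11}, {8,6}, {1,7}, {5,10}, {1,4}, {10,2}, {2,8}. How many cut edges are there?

0

The edges on the cycle 1-9-7-1 are not bridges since each lies on that cycle.
Every edge lies on some cycle, so there are no bridges.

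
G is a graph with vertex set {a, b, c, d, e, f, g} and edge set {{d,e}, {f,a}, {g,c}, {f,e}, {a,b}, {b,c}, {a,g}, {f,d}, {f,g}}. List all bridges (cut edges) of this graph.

The edges on the cycle f-d-e-f are not bridges since each lies on that cycle.
Every edge lies on some cycle, so there are no bridges.

none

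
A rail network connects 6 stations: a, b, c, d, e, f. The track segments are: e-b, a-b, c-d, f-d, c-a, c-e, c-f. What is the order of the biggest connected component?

6

Starting from a we can reach a, b, c, d, e, f. That is one component of size 6.
The largest has 6 vertices.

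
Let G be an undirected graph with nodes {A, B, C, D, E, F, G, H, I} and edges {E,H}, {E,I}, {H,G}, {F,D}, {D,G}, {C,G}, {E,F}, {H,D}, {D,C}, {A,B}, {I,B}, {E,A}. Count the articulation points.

Removing E increases the component count from 1 to 2, so E is a cut vertex.
By contrast removing D leaves 1 component; it is not a cut vertex. No other vertex is a cut vertex either.

1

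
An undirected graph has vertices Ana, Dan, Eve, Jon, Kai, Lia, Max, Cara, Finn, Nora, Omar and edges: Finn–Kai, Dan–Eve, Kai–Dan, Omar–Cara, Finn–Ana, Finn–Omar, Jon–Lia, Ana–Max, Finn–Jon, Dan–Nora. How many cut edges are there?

10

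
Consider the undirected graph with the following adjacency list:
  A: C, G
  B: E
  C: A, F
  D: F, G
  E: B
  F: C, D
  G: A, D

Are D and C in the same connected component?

From D we can reach A, C, D, F, G, which includes C.

Yes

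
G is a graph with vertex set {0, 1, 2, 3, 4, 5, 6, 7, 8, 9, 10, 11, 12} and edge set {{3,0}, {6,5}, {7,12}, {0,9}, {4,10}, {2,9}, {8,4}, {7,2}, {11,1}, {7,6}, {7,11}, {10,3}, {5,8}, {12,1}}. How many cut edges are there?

The edges on the cycle 7-6-5-8-4-10-3-0-9-2-7 are not bridges since each lies on that cycle.
Every edge lies on some cycle, so there are no bridges.

0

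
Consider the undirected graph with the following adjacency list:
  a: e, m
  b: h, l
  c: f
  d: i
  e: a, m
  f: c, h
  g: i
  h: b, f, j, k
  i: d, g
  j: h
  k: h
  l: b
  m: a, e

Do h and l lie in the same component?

Yes

From h we can reach b, c, f, h, j, k, l, which includes l.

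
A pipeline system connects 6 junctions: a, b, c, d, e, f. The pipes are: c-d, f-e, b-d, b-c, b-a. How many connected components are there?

2

Starting from e we can reach e, f. That is one component of size 2.
Starting from a we can reach a, b, c, d. That is one component of size 4.
Total: 2 components.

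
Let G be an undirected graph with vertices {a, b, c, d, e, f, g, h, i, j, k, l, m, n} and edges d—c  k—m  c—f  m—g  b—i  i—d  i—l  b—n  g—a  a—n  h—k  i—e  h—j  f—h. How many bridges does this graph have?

3

The edges on the cycle b-i-d-c-f-h-k-m-g-a-n-b are not bridges since each lies on that cycle.
But removing i—l disconnects i from l; removing j—h disconnects j from h; removing i—e disconnects i from e — these are bridges.
That makes 3 bridges.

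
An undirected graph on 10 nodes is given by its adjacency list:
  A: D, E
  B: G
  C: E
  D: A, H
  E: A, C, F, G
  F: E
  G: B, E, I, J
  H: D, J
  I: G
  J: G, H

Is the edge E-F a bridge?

Yes

Removing E-F leaves no path between E and F: the component count goes from 1 to 2. So it is a bridge.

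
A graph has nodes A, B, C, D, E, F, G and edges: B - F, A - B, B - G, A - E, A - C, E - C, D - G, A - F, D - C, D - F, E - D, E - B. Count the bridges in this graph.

The edges on the cycle A-E-D-G-B-A are not bridges since each lies on that cycle.
Every edge lies on some cycle, so there are no bridges.

0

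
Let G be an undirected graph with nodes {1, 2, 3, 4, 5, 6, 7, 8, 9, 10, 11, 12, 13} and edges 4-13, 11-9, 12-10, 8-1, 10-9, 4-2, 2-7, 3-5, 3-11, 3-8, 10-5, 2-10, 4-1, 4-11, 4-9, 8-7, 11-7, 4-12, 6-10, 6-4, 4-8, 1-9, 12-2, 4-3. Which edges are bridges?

The edges on the cycle 4-12-2-4 are not bridges since each lies on that cycle.
But removing 4-13 disconnects 4 from 13 — this is a bridge.

13-4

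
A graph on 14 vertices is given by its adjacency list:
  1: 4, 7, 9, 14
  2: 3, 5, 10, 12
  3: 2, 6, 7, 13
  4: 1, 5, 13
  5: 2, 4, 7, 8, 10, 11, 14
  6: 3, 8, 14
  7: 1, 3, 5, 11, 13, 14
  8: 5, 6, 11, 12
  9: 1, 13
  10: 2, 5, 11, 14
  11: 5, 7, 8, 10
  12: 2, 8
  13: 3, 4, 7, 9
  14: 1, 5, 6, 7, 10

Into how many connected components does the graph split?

1

Starting from 1 we can reach 1, 2, 3, 4, 5, 6, 7, 8, 9, 10, 11, 12, 13, 14. That is one component of size 14.
Total: 1 component.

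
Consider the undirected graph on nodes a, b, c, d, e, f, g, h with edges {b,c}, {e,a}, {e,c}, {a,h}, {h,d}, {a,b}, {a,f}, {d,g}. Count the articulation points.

Removing a increases the component count from 1 to 3, so a is a cut vertex.
Removing d increases the component count from 1 to 2, so d is a cut vertex.
Removing h increases the component count from 1 to 2, so h is a cut vertex.
By contrast removing c leaves 1 component; it is not a cut vertex. No other vertex is a cut vertex either.

3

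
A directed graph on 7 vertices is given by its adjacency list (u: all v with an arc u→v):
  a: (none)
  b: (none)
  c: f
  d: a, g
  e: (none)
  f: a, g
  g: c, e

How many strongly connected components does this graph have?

{c, f, g} are all mutually reachable — one SCC of size 3.
{d} is an SCC by itself.
{b} is an SCC by itself.
{e} is an SCC by itself.
{a} is an SCC by itself.
That gives 5 strongly connected components.

5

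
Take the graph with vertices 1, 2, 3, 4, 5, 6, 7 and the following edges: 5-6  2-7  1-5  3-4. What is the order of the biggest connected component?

Starting from 3 we can reach 3, 4. That is one component of size 2.
Starting from 2 we can reach 2, 7. That is one component of size 2.
Starting from 1 we can reach 1, 5, 6. That is one component of size 3.
The largest has 3 vertices.

3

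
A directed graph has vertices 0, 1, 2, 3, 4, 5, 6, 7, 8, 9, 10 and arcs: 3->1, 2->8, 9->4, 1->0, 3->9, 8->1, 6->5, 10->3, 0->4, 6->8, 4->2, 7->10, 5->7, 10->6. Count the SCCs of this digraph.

{0, 1, 2, 4, 8} are all mutually reachable — one SCC of size 5.
{5, 6, 7, 10} are all mutually reachable — one SCC of size 4.
{3} is an SCC by itself.
{9} is an SCC by itself.
That gives 4 strongly connected components.

4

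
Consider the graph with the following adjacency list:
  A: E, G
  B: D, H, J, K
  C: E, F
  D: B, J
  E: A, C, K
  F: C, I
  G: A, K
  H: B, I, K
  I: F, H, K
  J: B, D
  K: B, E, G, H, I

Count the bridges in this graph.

The edges on the cycle B-D-J-B are not bridges since each lies on that cycle.
Every edge lies on some cycle, so there are no bridges.

0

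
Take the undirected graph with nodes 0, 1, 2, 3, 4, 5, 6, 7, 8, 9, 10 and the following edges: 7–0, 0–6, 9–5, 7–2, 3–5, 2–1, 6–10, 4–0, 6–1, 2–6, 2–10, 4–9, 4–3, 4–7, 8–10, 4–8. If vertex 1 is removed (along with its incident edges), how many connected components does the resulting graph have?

With 1 gone, the remaining components are: {0, 2, 3, 4, 5, 6, 7, 8, 9, 10}.
That is 1 component.

1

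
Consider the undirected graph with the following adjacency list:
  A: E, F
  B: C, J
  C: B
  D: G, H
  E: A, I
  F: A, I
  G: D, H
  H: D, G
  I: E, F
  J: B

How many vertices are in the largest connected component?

Starting from D we can reach D, G, H. That is one component of size 3.
Starting from B we can reach B, C, J. That is one component of size 3.
Starting from A we can reach A, E, F, I. That is one component of size 4.
The largest has 4 vertices.

4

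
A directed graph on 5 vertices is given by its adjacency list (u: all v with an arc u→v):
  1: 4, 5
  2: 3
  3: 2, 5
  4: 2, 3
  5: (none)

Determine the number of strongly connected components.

{2, 3} are all mutually reachable — one SCC of size 2.
{5} is an SCC by itself.
{4} is an SCC by itself.
{1} is an SCC by itself.
That gives 4 strongly connected components.

4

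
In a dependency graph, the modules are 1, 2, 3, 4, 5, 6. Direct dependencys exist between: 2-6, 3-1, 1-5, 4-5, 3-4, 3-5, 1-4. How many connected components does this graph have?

Starting from 2 we can reach 2, 6. That is one component of size 2.
Starting from 1 we can reach 1, 3, 4, 5. That is one component of size 4.
Total: 2 components.

2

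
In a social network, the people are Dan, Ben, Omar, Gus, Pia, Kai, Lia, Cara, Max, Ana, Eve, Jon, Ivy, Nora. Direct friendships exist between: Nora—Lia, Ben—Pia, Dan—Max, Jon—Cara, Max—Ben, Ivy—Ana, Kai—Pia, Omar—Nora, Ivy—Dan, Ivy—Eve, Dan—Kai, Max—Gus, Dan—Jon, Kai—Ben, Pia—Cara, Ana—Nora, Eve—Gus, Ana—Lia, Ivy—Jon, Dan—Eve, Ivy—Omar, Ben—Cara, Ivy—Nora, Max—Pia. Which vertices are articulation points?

Ivy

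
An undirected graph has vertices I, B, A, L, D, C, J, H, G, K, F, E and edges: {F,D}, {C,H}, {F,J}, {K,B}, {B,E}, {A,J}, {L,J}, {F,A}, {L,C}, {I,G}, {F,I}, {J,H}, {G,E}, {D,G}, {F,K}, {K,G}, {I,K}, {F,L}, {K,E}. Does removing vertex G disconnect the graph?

No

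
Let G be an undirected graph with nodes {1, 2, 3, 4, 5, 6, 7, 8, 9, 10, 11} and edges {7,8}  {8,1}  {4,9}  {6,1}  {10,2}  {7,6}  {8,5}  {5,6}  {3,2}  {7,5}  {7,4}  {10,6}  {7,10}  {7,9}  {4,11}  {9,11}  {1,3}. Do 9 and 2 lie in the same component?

From 9 we can reach 1, 2, 3, 4, 5, 6, 7, 8, 9, 10, 11, which includes 2.

Yes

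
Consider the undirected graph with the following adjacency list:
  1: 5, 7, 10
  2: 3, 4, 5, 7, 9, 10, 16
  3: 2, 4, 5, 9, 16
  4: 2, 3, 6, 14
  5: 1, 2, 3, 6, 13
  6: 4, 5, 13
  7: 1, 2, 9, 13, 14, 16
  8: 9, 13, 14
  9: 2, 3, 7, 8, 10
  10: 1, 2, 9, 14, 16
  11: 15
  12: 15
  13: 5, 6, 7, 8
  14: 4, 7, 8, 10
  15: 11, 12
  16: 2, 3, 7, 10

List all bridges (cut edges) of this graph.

The edges on the cycle 9-8-14-7-13-5-3-9 are not bridges since each lies on that cycle.
But removing 11-15 disconnects 11 from 15; removing 15-12 disconnects 15 from 12 — these are bridges.

11-15, 12-15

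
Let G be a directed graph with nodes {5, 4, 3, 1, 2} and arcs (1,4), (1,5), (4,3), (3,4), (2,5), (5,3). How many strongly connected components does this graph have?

4

{3, 4} are all mutually reachable — one SCC of size 2.
{1} is an SCC by itself.
{5} is an SCC by itself.
{2} is an SCC by itself.
That gives 4 strongly connected components.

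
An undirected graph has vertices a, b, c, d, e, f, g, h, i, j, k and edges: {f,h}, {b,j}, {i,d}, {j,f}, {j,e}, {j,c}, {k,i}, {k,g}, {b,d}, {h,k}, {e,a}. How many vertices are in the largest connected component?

Starting from a we can reach a, b, c, d, e, f, g, h, i, j, k. That is one component of size 11.
The largest has 11 vertices.

11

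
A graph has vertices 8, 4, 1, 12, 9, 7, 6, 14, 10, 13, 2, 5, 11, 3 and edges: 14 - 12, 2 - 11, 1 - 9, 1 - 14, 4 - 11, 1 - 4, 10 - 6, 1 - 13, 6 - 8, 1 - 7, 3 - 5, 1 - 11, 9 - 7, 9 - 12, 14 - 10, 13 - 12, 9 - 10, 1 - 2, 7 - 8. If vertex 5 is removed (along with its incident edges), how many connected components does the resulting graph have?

With 5 gone, the remaining components are: {3}; {1, 2, 4, 6, 7, 8, 9, 10, 11, 12, 13, 14}.
That is 2 components.

2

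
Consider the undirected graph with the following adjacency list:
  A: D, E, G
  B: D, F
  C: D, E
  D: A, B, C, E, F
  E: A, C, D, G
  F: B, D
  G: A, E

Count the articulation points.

1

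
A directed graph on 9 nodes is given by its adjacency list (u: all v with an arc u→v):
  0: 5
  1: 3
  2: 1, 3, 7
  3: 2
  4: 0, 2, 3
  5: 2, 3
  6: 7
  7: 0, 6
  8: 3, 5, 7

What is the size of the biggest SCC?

7

{0, 1, 2, 3, 5, 6, 7} are all mutually reachable — one SCC of size 7.
{8} is an SCC by itself.
{4} is an SCC by itself.
The largest has 7 vertices.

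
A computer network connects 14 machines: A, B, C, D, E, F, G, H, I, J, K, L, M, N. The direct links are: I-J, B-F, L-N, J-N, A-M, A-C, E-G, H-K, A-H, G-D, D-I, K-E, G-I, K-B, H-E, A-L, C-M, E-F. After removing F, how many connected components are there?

1

With F gone, the remaining components are: {A, B, C, D, E, G, H, I, J, K, L, M, N}.
That is 1 component.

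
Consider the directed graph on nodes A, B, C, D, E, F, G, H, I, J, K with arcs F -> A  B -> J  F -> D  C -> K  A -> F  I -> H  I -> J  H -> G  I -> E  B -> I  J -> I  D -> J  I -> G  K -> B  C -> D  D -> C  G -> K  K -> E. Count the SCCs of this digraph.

{B, G, H, I, J, K} are all mutually reachable — one SCC of size 6.
{A, F} are all mutually reachable — one SCC of size 2.
{C, D} are all mutually reachable — one SCC of size 2.
{E} is an SCC by itself.
That gives 4 strongly connected components.

4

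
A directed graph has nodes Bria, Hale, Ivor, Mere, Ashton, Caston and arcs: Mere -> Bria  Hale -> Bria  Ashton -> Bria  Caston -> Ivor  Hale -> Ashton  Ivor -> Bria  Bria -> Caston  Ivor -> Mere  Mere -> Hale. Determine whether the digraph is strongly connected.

From Ivor we can reach every vertex (Bria, Hale, Ivor, Mere, Ashton, Caston), and every vertex can reach Ivor (Bria, Hale, Ivor, Mere, Ashton, Caston). So the whole graph is one strongly connected component.

Yes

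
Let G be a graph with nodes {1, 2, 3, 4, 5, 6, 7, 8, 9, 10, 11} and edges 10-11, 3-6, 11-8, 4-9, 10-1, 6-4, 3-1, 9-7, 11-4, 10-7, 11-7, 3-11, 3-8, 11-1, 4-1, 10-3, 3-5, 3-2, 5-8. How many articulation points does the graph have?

Removing 3 increases the component count from 1 to 2, so 3 is a cut vertex.
By contrast removing 5 leaves 1 component; it is not a cut vertex. No other vertex is a cut vertex either.

1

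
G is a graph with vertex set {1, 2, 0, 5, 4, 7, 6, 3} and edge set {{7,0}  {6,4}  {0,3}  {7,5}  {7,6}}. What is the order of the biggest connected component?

1 is isolated — a component by itself.
2 is isolated — a component by itself.
Starting from 0 we can reach 0, 3, 4, 5, 6, 7. That is one component of size 6.
The largest has 6 vertices.

6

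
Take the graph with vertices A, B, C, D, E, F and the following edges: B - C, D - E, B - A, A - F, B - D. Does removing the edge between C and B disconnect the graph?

Yes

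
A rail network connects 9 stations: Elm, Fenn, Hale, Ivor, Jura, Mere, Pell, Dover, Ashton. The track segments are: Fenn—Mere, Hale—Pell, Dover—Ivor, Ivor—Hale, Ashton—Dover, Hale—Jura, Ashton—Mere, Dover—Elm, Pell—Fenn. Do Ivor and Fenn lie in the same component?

Yes

From Ivor we can reach Elm, Fenn, Hale, Ivor, Jura, Mere, Pell, Dover, Ashton, which includes Fenn.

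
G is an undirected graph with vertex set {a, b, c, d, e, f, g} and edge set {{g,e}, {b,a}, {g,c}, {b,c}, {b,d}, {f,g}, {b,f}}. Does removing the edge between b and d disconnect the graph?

Removing b—d leaves no path between b and d: the component count goes from 1 to 2. So it is a bridge.

Yes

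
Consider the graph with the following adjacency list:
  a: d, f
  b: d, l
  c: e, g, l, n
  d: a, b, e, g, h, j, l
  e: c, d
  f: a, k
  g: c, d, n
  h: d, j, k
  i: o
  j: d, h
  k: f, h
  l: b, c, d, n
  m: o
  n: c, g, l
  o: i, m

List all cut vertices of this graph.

d, o

Removing d increases the component count from 2 to 3, so d is a cut vertex.
Removing o increases the component count from 2 to 3, so o is a cut vertex.
By contrast removing b leaves 2 components; it is not a cut vertex. No other vertex is a cut vertex either.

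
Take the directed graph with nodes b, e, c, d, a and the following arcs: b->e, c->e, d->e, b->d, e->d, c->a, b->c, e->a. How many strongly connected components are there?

{d, e} are all mutually reachable — one SCC of size 2.
{c} is an SCC by itself.
{a} is an SCC by itself.
{b} is an SCC by itself.
That gives 4 strongly connected components.

4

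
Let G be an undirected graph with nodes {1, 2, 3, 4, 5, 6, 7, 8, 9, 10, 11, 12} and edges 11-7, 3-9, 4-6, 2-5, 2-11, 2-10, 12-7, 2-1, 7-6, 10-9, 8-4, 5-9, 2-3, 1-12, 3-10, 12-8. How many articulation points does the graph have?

Removing 2 increases the component count from 1 to 2, so 2 is a cut vertex.
By contrast removing 12 leaves 1 component; it is not a cut vertex. No other vertex is a cut vertex either.

1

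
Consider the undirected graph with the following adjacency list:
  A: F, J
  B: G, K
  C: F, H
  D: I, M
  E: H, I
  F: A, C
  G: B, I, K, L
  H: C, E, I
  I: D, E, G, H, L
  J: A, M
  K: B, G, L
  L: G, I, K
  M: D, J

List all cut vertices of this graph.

I

Removing I increases the component count from 1 to 2, so I is a cut vertex.
By contrast removing E leaves 1 component; it is not a cut vertex. No other vertex is a cut vertex either.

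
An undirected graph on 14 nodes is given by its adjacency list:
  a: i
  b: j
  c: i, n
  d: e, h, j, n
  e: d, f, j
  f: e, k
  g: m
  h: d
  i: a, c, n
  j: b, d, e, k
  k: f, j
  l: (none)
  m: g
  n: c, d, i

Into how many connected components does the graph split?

3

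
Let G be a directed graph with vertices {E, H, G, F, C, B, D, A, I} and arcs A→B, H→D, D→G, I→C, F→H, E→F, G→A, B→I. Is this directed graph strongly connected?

No

There is no directed path from I to A, so the graph is not strongly connected.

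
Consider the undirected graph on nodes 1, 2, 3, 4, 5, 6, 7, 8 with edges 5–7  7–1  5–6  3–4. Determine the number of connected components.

2 is isolated — a component by itself.
8 is isolated — a component by itself.
Starting from 3 we can reach 3, 4. That is one component of size 2.
Starting from 1 we can reach 1, 5, 6, 7. That is one component of size 4.
Total: 4 components.

4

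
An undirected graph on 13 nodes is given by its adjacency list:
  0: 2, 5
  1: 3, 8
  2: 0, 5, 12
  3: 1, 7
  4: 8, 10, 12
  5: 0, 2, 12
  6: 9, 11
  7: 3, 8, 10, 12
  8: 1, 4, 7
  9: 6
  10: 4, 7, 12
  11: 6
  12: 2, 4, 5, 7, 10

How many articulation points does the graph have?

2

Removing 6 increases the component count from 2 to 3, so 6 is a cut vertex.
Removing 12 increases the component count from 2 to 3, so 12 is a cut vertex.
By contrast removing 4 leaves 2 components; it is not a cut vertex. No other vertex is a cut vertex either.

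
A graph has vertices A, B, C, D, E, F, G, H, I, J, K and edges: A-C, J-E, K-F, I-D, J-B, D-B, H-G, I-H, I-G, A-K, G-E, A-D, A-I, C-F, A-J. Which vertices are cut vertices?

Removing A increases the component count from 1 to 2, so A is a cut vertex.
By contrast removing D leaves 1 component; it is not a cut vertex. No other vertex is a cut vertex either.

A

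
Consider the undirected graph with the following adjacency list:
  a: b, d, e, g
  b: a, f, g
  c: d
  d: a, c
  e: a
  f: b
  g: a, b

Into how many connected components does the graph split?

1

Starting from a we can reach a, b, c, d, e, f, g. That is one component of size 7.
Total: 1 component.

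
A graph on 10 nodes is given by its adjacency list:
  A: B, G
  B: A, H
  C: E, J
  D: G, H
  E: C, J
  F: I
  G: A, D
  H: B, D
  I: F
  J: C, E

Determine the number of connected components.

3

Starting from F we can reach F, I. That is one component of size 2.
Starting from C we can reach C, E, J. That is one component of size 3.
Starting from A we can reach A, B, D, G, H. That is one component of size 5.
Total: 3 components.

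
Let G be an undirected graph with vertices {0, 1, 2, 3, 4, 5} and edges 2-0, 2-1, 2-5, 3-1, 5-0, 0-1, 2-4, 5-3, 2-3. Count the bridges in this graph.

1

The edges on the cycle 2-5-3-1-0-2 are not bridges since each lies on that cycle.
But removing 4-2 disconnects 4 from 2 — this is a bridge.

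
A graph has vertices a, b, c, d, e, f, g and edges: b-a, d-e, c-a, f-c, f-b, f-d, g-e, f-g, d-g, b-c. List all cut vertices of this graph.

f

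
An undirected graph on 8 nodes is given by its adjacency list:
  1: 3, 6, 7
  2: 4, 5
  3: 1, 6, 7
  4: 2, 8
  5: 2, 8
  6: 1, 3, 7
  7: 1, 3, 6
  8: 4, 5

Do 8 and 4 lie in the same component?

From 8 we can reach 2, 4, 5, 8, which includes 4.

Yes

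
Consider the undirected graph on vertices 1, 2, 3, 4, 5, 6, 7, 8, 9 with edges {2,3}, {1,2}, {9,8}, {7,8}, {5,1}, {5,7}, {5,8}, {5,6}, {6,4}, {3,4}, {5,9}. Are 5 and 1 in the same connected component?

Yes

From 5 we can reach 1, 2, 3, 4, 5, 6, 7, 8, 9, which includes 1.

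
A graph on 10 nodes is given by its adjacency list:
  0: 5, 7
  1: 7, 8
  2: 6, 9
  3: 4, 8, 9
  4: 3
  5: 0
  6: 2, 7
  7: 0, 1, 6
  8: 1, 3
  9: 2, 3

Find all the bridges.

The edges on the cycle 9-2-6-7-1-8-3-9 are not bridges since each lies on that cycle.
But removing 0-7 disconnects 0 from 7; removing 3-4 disconnects 3 from 4; removing 0-5 disconnects 0 from 5 — these are bridges.

0-5, 0-7, 3-4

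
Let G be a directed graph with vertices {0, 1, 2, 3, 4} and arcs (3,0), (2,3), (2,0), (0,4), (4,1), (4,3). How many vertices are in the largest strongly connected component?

{0, 3, 4} are all mutually reachable — one SCC of size 3.
{1} is an SCC by itself.
{2} is an SCC by itself.
The largest has 3 vertices.

3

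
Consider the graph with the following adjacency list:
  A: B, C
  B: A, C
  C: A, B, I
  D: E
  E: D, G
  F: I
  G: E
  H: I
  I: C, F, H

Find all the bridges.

The edges on the cycle C-B-A-C are not bridges since each lies on that cycle.
But removing H-I disconnects H from I; removing F-I disconnects F from I; removing G-E disconnects G from E; removing C-I disconnects C from I — these are bridges.
In total 5 edges are bridges.

C-I, D-E, E-G, F-I, H-I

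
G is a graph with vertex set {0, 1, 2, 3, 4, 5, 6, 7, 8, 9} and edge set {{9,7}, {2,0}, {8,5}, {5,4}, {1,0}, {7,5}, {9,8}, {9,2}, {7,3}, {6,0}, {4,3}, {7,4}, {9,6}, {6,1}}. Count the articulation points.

Removing 9 increases the component count from 1 to 2, so 9 is a cut vertex.
By contrast removing 2 leaves 1 component; it is not a cut vertex. No other vertex is a cut vertex either.

1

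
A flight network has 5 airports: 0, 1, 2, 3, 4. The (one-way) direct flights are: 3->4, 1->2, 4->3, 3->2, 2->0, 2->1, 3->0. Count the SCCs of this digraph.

{1, 2} are all mutually reachable — one SCC of size 2.
{3, 4} are all mutually reachable — one SCC of size 2.
{0} is an SCC by itself.
That gives 3 strongly connected components.

3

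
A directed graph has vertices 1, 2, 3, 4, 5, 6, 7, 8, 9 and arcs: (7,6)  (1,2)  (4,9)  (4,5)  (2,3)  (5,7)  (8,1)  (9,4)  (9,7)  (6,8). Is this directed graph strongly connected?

No

There is no directed path from 5 to 4, so the graph is not strongly connected.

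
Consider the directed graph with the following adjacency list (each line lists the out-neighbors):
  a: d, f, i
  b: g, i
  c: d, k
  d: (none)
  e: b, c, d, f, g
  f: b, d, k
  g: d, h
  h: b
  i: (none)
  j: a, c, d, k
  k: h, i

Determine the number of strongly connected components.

9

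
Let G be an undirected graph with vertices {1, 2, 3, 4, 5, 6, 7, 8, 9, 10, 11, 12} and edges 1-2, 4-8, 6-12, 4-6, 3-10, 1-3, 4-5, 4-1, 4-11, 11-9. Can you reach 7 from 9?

No

The component containing 9 is {1, 2, 3, 4, 5, 6, 8, 9, 10, 11, 12}, and 7 is not in it.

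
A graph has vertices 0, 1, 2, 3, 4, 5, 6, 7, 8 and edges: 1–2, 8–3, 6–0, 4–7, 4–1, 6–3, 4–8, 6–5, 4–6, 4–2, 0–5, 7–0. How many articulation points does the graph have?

1

Removing 4 increases the component count from 1 to 2, so 4 is a cut vertex.
By contrast removing 5 leaves 1 component; it is not a cut vertex. No other vertex is a cut vertex either.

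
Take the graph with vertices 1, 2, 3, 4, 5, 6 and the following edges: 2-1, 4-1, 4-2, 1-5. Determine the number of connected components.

6 is isolated — a component by itself.
3 is isolated — a component by itself.
Starting from 1 we can reach 1, 2, 4, 5. That is one component of size 4.
Total: 3 components.

3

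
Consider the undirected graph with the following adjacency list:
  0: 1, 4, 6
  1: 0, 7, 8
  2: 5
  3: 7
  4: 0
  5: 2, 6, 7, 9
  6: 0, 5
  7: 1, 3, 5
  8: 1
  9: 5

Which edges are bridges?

0-4, 1-8, 2-5, 3-7, 5-9

The edges on the cycle 7-5-6-0-1-7 are not bridges since each lies on that cycle.
But removing 5-2 disconnects 5 from 2; removing 5-9 disconnects 5 from 9; removing 3-7 disconnects 3 from 7; removing 0-4 disconnects 0 from 4 — these are bridges.
In total 5 edges are bridges.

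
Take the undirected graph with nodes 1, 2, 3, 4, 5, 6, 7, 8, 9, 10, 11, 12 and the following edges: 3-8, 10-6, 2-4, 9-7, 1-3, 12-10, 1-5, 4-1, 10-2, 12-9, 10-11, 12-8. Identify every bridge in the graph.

1-5, 10-11, 10-6, 12-9, 7-9

The edges on the cycle 12-10-2-4-1-3-8-12 are not bridges since each lies on that cycle.
But removing 5-1 disconnects 5 from 1; removing 10-11 disconnects 10 from 11; removing 6-10 disconnects 6 from 10; removing 9-7 disconnects 9 from 7 — these are bridges.
In total 5 edges are bridges.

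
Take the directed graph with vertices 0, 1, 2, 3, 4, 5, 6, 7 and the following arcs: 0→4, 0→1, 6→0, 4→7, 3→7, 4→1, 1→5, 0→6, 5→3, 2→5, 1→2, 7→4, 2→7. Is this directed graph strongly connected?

There is no directed path from 3 to 6, so the graph is not strongly connected.

No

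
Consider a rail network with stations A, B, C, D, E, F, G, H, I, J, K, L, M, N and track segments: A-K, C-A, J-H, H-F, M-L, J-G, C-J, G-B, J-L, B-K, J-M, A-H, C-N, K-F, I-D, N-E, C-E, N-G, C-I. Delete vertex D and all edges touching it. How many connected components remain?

1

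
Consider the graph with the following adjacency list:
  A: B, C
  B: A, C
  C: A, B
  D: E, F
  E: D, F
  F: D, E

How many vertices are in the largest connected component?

Starting from D we can reach D, E, F. That is one component of size 3.
Starting from A we can reach A, B, C. That is one component of size 3.
The largest has 3 vertices.

3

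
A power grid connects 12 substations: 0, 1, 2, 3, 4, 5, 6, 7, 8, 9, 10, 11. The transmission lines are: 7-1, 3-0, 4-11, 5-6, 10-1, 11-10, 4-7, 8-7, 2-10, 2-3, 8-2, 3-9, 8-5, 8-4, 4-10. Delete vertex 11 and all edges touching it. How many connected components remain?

With 11 gone, the remaining components are: {0, 1, 2, 3, 4, 5, 6, 7, 8, 9, 10}.
That is 1 component.

1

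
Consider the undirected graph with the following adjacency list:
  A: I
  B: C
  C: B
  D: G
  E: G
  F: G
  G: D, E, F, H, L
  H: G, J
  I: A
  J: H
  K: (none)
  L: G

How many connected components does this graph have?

4

K is isolated — a component by itself.
Starting from B we can reach B, C. That is one component of size 2.
Starting from A we can reach A, I. That is one component of size 2.
Starting from D we can reach D, E, F, G, H, J, L. That is one component of size 7.
Total: 4 components.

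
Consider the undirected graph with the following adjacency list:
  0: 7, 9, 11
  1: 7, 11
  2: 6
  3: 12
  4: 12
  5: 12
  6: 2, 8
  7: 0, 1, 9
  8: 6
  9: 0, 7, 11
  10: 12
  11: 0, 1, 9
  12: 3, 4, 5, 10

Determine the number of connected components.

3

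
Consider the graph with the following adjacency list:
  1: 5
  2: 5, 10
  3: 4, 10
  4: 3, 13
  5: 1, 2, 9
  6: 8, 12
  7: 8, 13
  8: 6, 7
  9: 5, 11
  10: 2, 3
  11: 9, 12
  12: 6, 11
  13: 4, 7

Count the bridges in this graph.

1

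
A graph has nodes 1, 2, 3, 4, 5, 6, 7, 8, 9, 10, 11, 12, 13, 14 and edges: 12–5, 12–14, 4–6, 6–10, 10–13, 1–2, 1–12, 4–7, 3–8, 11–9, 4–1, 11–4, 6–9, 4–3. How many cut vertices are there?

6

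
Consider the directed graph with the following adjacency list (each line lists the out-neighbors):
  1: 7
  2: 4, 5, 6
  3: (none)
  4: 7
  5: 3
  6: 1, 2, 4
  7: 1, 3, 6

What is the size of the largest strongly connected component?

{1, 2, 4, 6, 7} are all mutually reachable — one SCC of size 5.
{5} is an SCC by itself.
{3} is an SCC by itself.
The largest has 5 vertices.

5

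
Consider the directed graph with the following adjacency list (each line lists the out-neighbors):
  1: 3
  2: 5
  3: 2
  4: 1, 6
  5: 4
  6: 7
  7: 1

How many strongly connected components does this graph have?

{1, 2, 3, 4, 5, 6, 7} are all mutually reachable — one SCC of size 7.
That gives 1 strongly connected component.

1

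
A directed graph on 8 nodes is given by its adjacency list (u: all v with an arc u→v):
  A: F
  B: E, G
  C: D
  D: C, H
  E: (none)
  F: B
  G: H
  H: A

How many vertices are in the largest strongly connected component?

5

{A, B, F, G, H} are all mutually reachable — one SCC of size 5.
{C, D} are all mutually reachable — one SCC of size 2.
{E} is an SCC by itself.
The largest has 5 vertices.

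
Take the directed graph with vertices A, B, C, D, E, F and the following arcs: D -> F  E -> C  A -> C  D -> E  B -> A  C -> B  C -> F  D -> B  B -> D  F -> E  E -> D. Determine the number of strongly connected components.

{A, B, C, D, E, F} are all mutually reachable — one SCC of size 6.
That gives 1 strongly connected component.

1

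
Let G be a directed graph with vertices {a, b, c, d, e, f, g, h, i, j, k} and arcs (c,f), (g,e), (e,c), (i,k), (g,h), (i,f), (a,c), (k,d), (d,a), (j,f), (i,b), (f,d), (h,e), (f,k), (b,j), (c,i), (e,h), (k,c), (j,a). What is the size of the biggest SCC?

8

{a, b, c, d, f, i, j, k} are all mutually reachable — one SCC of size 8.
{e, h} are all mutually reachable — one SCC of size 2.
{g} is an SCC by itself.
The largest has 8 vertices.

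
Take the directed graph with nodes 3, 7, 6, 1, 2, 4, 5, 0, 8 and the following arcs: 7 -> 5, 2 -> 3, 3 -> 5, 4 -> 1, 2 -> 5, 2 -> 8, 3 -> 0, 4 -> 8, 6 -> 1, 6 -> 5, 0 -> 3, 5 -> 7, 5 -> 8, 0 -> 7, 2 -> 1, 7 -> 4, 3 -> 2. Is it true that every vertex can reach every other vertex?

No

There is no directed path from 7 to 3, so the graph is not strongly connected.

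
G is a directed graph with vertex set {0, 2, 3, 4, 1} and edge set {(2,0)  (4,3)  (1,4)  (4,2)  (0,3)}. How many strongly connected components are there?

5

{3} is an SCC by itself.
{1} is an SCC by itself.
{0} is an SCC by itself.
{4} is an SCC by itself.
{2} is an SCC by itself.
That gives 5 strongly connected components.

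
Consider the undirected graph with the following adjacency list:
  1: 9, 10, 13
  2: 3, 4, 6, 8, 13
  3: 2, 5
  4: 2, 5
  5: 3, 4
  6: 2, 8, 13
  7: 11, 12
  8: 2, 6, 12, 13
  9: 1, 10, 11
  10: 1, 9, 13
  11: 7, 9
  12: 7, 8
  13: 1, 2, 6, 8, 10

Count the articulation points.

Removing 2 increases the component count from 1 to 2, so 2 is a cut vertex.
By contrast removing 13 leaves 1 component; it is not a cut vertex. No other vertex is a cut vertex either.

1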